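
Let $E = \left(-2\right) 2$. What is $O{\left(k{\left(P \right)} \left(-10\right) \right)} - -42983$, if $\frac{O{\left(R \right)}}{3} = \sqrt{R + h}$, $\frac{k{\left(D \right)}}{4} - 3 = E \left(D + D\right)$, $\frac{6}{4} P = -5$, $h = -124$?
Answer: $42983 + 2 i \sqrt{2949} \approx 42983.0 + 108.61 i$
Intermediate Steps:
$P = - \frac{10}{3}$ ($P = \frac{2}{3} \left(-5\right) = - \frac{10}{3} \approx -3.3333$)
$E = -4$
$k{\left(D \right)} = 12 - 32 D$ ($k{\left(D \right)} = 12 + 4 \left(- 4 \left(D + D\right)\right) = 12 + 4 \left(- 4 \cdot 2 D\right) = 12 + 4 \left(- 8 D\right) = 12 - 32 D$)
$O{\left(R \right)} = 3 \sqrt{-124 + R}$ ($O{\left(R \right)} = 3 \sqrt{R - 124} = 3 \sqrt{-124 + R}$)
$O{\left(k{\left(P \right)} \left(-10\right) \right)} - -42983 = 3 \sqrt{-124 + \left(12 - - \frac{320}{3}\right) \left(-10\right)} - -42983 = 3 \sqrt{-124 + \left(12 + \frac{320}{3}\right) \left(-10\right)} + 42983 = 3 \sqrt{-124 + \frac{356}{3} \left(-10\right)} + 42983 = 3 \sqrt{-124 - \frac{3560}{3}} + 42983 = 3 \sqrt{- \frac{3932}{3}} + 42983 = 3 \frac{2 i \sqrt{2949}}{3} + 42983 = 2 i \sqrt{2949} + 42983 = 42983 + 2 i \sqrt{2949}$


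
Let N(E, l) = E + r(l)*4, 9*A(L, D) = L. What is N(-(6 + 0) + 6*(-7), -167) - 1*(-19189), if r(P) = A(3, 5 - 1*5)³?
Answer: 516811/27 ≈ 19141.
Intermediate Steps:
A(L, D) = L/9
r(P) = 1/27 (r(P) = ((⅑)*3)³ = (⅓)³ = 1/27)
N(E, l) = 4/27 + E (N(E, l) = E + (1/27)*4 = E + 4/27 = 4/27 + E)
N(-(6 + 0) + 6*(-7), -167) - 1*(-19189) = (4/27 + (-(6 + 0) + 6*(-7))) - 1*(-19189) = (4/27 + (-1*6 - 42)) + 19189 = (4/27 + (-6 - 42)) + 19189 = (4/27 - 48) + 19189 = -1292/27 + 19189 = 516811/27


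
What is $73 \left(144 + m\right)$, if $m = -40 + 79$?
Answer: $13359$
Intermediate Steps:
$m = 39$
$73 \left(144 + m\right) = 73 \left(144 + 39\right) = 73 \cdot 183 = 13359$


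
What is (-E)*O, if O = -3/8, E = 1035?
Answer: 3105/8 ≈ 388.13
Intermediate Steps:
O = -3/8 (O = -3*⅛ = -3/8 ≈ -0.37500)
(-E)*O = -1*1035*(-3/8) = -1035*(-3/8) = 3105/8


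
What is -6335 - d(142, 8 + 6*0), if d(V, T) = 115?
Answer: -6450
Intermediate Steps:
-6335 - d(142, 8 + 6*0) = -6335 - 1*115 = -6335 - 115 = -6450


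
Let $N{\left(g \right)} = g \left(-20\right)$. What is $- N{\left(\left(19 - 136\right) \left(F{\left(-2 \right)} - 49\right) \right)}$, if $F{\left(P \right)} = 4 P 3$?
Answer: $170820$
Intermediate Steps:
$F{\left(P \right)} = 12 P$
$N{\left(g \right)} = - 20 g$
$- N{\left(\left(19 - 136\right) \left(F{\left(-2 \right)} - 49\right) \right)} = - \left(-20\right) \left(19 - 136\right) \left(12 \left(-2\right) - 49\right) = - \left(-20\right) \left(- 117 \left(-24 - 49\right)\right) = - \left(-20\right) \left(\left(-117\right) \left(-73\right)\right) = - \left(-20\right) 8541 = \left(-1\right) \left(-170820\right) = 170820$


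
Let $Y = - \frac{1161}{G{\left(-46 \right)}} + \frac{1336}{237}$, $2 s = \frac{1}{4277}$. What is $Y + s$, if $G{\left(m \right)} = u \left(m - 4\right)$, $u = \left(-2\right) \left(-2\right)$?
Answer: $\frac{2319684589}{202729800} \approx 11.442$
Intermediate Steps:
$u = 4$
$s = \frac{1}{8554}$ ($s = \frac{1}{2 \cdot 4277} = \frac{1}{2} \cdot \frac{1}{4277} = \frac{1}{8554} \approx 0.0001169$)
$G{\left(m \right)} = -16 + 4 m$ ($G{\left(m \right)} = 4 \left(m - 4\right) = 4 \left(-4 + m\right) = -16 + 4 m$)
$Y = \frac{542357}{47400}$ ($Y = - \frac{1161}{-16 + 4 \left(-46\right)} + \frac{1336}{237} = - \frac{1161}{-16 - 184} + 1336 \cdot \frac{1}{237} = - \frac{1161}{-200} + \frac{1336}{237} = \left(-1161\right) \left(- \frac{1}{200}\right) + \frac{1336}{237} = \frac{1161}{200} + \frac{1336}{237} = \frac{542357}{47400} \approx 11.442$)
$Y + s = \frac{542357}{47400} + \frac{1}{8554} = \frac{2319684589}{202729800}$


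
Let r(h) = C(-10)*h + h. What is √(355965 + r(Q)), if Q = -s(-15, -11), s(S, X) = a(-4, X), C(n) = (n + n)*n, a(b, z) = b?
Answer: 21*√809 ≈ 597.30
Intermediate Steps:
C(n) = 2*n² (C(n) = (2*n)*n = 2*n²)
s(S, X) = -4
Q = 4 (Q = -1*(-4) = 4)
r(h) = 201*h (r(h) = (2*(-10)²)*h + h = (2*100)*h + h = 200*h + h = 201*h)
√(355965 + r(Q)) = √(355965 + 201*4) = √(355965 + 804) = √356769 = 21*√809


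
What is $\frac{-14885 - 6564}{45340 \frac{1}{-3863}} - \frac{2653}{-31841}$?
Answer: $\frac{2638385530587}{1443670940} \approx 1827.6$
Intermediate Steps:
$\frac{-14885 - 6564}{45340 \frac{1}{-3863}} - \frac{2653}{-31841} = - \frac{21449}{45340 \left(- \frac{1}{3863}\right)} - - \frac{2653}{31841} = - \frac{21449}{- \frac{45340}{3863}} + \frac{2653}{31841} = \left(-21449\right) \left(- \frac{3863}{45340}\right) + \frac{2653}{31841} = \frac{82857487}{45340} + \frac{2653}{31841} = \frac{2638385530587}{1443670940}$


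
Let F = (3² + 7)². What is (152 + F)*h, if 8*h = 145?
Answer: 7395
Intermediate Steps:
h = 145/8 (h = (⅛)*145 = 145/8 ≈ 18.125)
F = 256 (F = (9 + 7)² = 16² = 256)
(152 + F)*h = (152 + 256)*(145/8) = 408*(145/8) = 7395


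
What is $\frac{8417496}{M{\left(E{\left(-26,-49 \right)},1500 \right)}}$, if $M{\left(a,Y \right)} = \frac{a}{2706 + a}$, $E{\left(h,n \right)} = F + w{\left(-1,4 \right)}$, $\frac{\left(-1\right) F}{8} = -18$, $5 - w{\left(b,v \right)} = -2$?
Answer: $\frac{24048786072}{151} \approx 1.5926 \cdot 10^{8}$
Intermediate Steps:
$w{\left(b,v \right)} = 7$ ($w{\left(b,v \right)} = 5 - -2 = 5 + 2 = 7$)
$F = 144$ ($F = \left(-8\right) \left(-18\right) = 144$)
$E{\left(h,n \right)} = 151$ ($E{\left(h,n \right)} = 144 + 7 = 151$)
$M{\left(a,Y \right)} = \frac{a}{2706 + a}$
$\frac{8417496}{M{\left(E{\left(-26,-49 \right)},1500 \right)}} = \frac{8417496}{151 \frac{1}{2706 + 151}} = \frac{8417496}{151 \cdot \frac{1}{2857}} = \frac{8417496}{\frac{151}{2857}} = 8417496 \cdot \frac{2857}{151} = \frac{24048786072}{151}$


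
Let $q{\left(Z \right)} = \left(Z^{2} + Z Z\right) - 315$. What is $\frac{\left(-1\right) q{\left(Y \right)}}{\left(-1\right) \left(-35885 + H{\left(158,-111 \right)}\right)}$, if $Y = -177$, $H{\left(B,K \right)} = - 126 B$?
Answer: $- \frac{62343}{55793} \approx -1.1174$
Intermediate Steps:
$q{\left(Z \right)} = -315 + 2 Z^{2}$ ($q{\left(Z \right)} = \left(Z^{2} + Z^{2}\right) - 315 = 2 Z^{2} - 315 = -315 + 2 Z^{2}$)
$\frac{\left(-1\right) q{\left(Y \right)}}{\left(-1\right) \left(-35885 + H{\left(158,-111 \right)}\right)} = \frac{\left(-1\right) \left(-315 + 2 \left(-177\right)^{2}\right)}{\left(-1\right) \left(-35885 - 19908\right)} = \frac{\left(-1\right) \left(-315 + 2 \cdot 31329\right)}{\left(-1\right) \left(-35885 - 19908\right)} = \frac{\left(-1\right) \left(-315 + 62658\right)}{\left(-1\right) \left(-55793\right)} = \frac{\left(-1\right) 62343}{55793} = \left(-62343\right) \frac{1}{55793} = - \frac{62343}{55793}$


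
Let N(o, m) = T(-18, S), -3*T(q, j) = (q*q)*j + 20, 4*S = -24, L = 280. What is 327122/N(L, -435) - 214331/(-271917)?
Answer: 133631235733/261584154 ≈ 510.85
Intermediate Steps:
S = -6 (S = (¼)*(-24) = -6)
T(q, j) = -20/3 - j*q²/3 (T(q, j) = -((q*q)*j + 20)/3 = -(q²*j + 20)/3 = -(j*q² + 20)/3 = -(20 + j*q²)/3 = -20/3 - j*q²/3)
N(o, m) = 1924/3 (N(o, m) = -20/3 - ⅓*(-6)*(-18)² = -20/3 - ⅓*(-6)*324 = -20/3 + 648 = 1924/3)
327122/N(L, -435) - 214331/(-271917) = 327122/(1924/3) - 214331/(-271917) = 327122*(3/1924) - 214331*(-1/271917) = 490683/962 + 214331/271917 = 133631235733/261584154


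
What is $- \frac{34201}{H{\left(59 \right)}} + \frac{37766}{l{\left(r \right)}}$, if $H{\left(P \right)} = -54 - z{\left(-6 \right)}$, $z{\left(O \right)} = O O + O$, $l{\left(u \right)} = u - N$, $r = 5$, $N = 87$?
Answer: $- \frac{183931}{3444} \approx -53.406$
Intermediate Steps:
$l{\left(u \right)} = -87 + u$ ($l{\left(u \right)} = u - 87 = -87 + u$)
$z{\left(O \right)} = O + O^{2}$ ($z{\left(O \right)} = O^{2} + O = O + O^{2}$)
$H{\left(P \right)} = -84$ ($H{\left(P \right)} = -54 - - 6 \left(1 - 6\right) = -54 - \left(-6\right) \left(-5\right) = -54 - 30 = -84$)
$- \frac{34201}{H{\left(59 \right)}} + \frac{37766}{l{\left(r \right)}} = - \frac{34201}{-84} + \frac{37766}{-87 + 5} = \left(-34201\right) \left(- \frac{1}{84}\right) + \frac{37766}{-82} = \frac{34201}{84} + 37766 \left(- \frac{1}{82}\right) = \frac{34201}{84} - \frac{18883}{41} = - \frac{183931}{3444}$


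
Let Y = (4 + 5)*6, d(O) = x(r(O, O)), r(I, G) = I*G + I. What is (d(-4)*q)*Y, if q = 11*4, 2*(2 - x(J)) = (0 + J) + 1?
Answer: -10692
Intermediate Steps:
r(I, G) = I + G*I (r(I, G) = G*I + I = I + G*I)
x(J) = 3/2 - J/2 (x(J) = 2 - ((0 + J) + 1)/2 = 2 - (J + 1)/2 = 2 - (1 + J)/2 = 2 + (-½ - J/2) = 3/2 - J/2)
d(O) = 3/2 - O*(1 + O)/2
Y = 54 (Y = 9*6 = 54)
q = 44
(d(-4)*q)*Y = ((3/2 - ½*(-4)*(1 - 4))*44)*54 = ((3/2 - ½*(-4)*(-3))*44)*54 = ((3/2 - 6)*44)*54 = -9/2*44*54 = -198*54 = -10692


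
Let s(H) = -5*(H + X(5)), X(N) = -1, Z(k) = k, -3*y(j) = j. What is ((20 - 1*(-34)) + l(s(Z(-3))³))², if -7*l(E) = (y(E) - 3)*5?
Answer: 1695710041/441 ≈ 3.8451e+6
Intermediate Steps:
y(j) = -j/3
s(H) = 5 - 5*H (s(H) = -5*(H - 1) = -5*(-1 + H) = 5 - 5*H)
l(E) = 15/7 + 5*E/21 (l(E) = -(-E/3 - 3)*5/7 = -(-3 - E/3)*5/7 = -(-15 - 5*E/3)/7 = 15/7 + 5*E/21)
((20 - 1*(-34)) + l(s(Z(-3))³))² = ((20 - 1*(-34)) + (15/7 + 5*(5 - 5*(-3))³/21))² = ((20 + 34) + (15/7 + 5*(5 + 15)³/21))² = (54 + (15/7 + (5/21)*20³))² = (54 + (15/7 + (5/21)*8000))² = (54 + (15/7 + 40000/21))² = (54 + 40045/21)² = (41179/21)² = 1695710041/441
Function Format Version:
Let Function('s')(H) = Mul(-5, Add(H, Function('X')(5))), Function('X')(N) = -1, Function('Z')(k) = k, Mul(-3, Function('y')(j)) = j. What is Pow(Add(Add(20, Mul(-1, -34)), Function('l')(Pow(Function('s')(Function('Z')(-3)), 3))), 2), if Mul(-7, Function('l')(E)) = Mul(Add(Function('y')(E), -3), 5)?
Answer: Rational(1695710041, 441) ≈ 3.8451e+6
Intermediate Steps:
Function('y')(j) = Mul(Rational(-1, 3), j)
Function('s')(H) = Add(5, Mul(-5, H)) (Function('s')(H) = Mul(-5, Add(H, -1)) = Mul(-5, Add(-1, H)) = Add(5, Mul(-5, H)))
Function('l')(E) = Add(Rational(15, 7), Mul(Rational(5, 21), E)) (Function('l')(E) = Mul(Rational(-1, 7), Mul(Add(Mul(Rational(-1, 3), E), -3), 5)) = Mul(Rational(-1, 7), Mul(Add(-3, Mul(Rational(-1, 3), E)), 5)) = Mul(Rational(-1, 7), Add(-15, Mul(Rational(-5, 3), E))) = Add(Rational(15, 7), Mul(Rational(5, 21), E)))
Pow(Add(Add(20, Mul(-1, -34)), Function('l')(Pow(Function('s')(Function('Z')(-3)), 3))), 2) = Pow(Add(Add(20, Mul(-1, -34)), Add(Rational(15, 7), Mul(Rational(5, 21), Pow(Add(5, Mul(-5, -3)), 3)))), 2) = Pow(Add(Add(20, 34), Add(Rational(15, 7), Mul(Rational(5, 21), Pow(Add(5, 15), 3)))), 2) = Pow(Add(54, Add(Rational(15, 7), Mul(Rational(5, 21), Pow(20, 3)))), 2) = Pow(Add(54, Add(Rational(15, 7), Mul(Rational(5, 21), 8000))), 2) = Pow(Add(54, Add(Rational(15, 7), Rational(40000, 21))), 2) = Pow(Add(54, Rational(40045, 21)), 2) = Pow(Rational(41179, 21), 2) = Rational(1695710041, 441)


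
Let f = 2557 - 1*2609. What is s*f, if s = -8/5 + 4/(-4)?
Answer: 676/5 ≈ 135.20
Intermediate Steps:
f = -52 (f = 2557 - 2609 = -52)
s = -13/5 (s = -8*⅕ + 4*(-¼) = -8/5 - 1 = -13/5 ≈ -2.6000)
s*f = -13/5*(-52) = 676/5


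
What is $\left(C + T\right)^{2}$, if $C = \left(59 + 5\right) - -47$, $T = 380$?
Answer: $241081$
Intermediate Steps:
$C = 111$ ($C = 64 + 47 = 111$)
$\left(C + T\right)^{2} = \left(111 + 380\right)^{2} = 491^{2} = 241081$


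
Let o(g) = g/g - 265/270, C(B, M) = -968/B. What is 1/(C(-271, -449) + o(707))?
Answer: 14634/52543 ≈ 0.27851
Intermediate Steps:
o(g) = 1/54 (o(g) = 1 - 265*1/270 = 1 - 53/54 = 1/54)
1/(C(-271, -449) + o(707)) = 1/(-968/(-271) + 1/54) = 1/(-968*(-1/271) + 1/54) = 1/(968/271 + 1/54) = 1/(52543/14634) = 14634/52543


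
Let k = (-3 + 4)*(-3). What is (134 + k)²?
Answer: 17161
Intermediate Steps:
k = -3 (k = 1*(-3) = -3)
(134 + k)² = (134 - 3)² = 131² = 17161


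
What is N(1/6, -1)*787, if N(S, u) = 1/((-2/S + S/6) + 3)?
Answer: -28332/323 ≈ -87.715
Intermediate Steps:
N(S, u) = 1/(3 - 2/S + S/6) (N(S, u) = 1/((-2/S + S*(⅙)) + 3) = 1/((-2/S + S/6) + 3) = 1/(3 - 2/S + S/6))
N(1/6, -1)*787 = (6/(6*(-12 + (1/6)² + 18/6)))*787 = (6*(⅙)/(-12 + (⅙)² + 18*(⅙)))*787 = (6*(⅙)/(-12 + 1/36 + 3))*787 = (6*(⅙)/(-323/36))*787 = (6*(⅙)*(-36/323))*787 = -36/323*787 = -28332/323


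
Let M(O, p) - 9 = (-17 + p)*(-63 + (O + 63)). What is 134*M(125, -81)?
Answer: -1640294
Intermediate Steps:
M(O, p) = 9 + O*(-17 + p) (M(O, p) = 9 + (-17 + p)*(-63 + (O + 63)) = 9 + (-17 + p)*(-63 + (63 + O)) = 9 + (-17 + p)*O = 9 + O*(-17 + p))
134*M(125, -81) = 134*(9 - 17*125 + 125*(-81)) = 134*(9 - 2125 - 10125) = 134*(-12241) = -1640294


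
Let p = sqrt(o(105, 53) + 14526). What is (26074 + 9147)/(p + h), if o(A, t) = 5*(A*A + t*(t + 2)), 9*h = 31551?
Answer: 1111257771/109849255 - 316989*sqrt(84226)/109849255 ≈ 9.2787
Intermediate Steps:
h = 10517/3 (h = (1/9)*31551 = 10517/3 ≈ 3505.7)
o(A, t) = 5*A**2 + 5*t*(2 + t) (o(A, t) = 5*(A**2 + t*(2 + t)) = 5*A**2 + 5*t*(2 + t))
p = sqrt(84226) (p = sqrt((5*105**2 + 5*53**2 + 10*53) + 14526) = sqrt((5*11025 + 5*2809 + 530) + 14526) = sqrt((55125 + 14045 + 530) + 14526) = sqrt(69700 + 14526) = sqrt(84226) ≈ 290.22)
(26074 + 9147)/(p + h) = (26074 + 9147)/(sqrt(84226) + 10517/3) = 35221/(10517/3 + sqrt(84226))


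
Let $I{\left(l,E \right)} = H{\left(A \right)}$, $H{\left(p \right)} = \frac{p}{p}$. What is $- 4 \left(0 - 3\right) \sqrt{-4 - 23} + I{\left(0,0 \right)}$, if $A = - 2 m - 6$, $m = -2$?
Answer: $1 + 36 i \sqrt{3} \approx 1.0 + 62.354 i$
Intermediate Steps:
$A = -2$ ($A = \left(-2\right) \left(-2\right) - 6 = 4 - 6 = -2$)
$H{\left(p \right)} = 1$
$I{\left(l,E \right)} = 1$
$- 4 \left(0 - 3\right) \sqrt{-4 - 23} + I{\left(0,0 \right)} = - 4 \left(0 - 3\right) \sqrt{-4 - 23} + 1 = \left(-4\right) \left(-3\right) \sqrt{-27} + 1 = 12 \cdot 3 i \sqrt{3} + 1 = 36 i \sqrt{3} + 1 = 1 + 36 i \sqrt{3}$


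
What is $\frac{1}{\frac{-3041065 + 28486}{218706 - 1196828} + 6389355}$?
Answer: $\frac{978122}{6249571703889} \approx 1.5651 \cdot 10^{-7}$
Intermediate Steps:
$\frac{1}{\frac{-3041065 + 28486}{218706 - 1196828} + 6389355} = \frac{1}{- \frac{3012579}{-978122} + 6389355} = \frac{1}{\left(-3012579\right) \left(- \frac{1}{978122}\right) + 6389355} = \frac{1}{\frac{3012579}{978122} + 6389355} = \frac{1}{\frac{6249571703889}{978122}} = \frac{978122}{6249571703889}$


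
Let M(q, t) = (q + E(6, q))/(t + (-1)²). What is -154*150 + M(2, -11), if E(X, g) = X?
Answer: -115504/5 ≈ -23101.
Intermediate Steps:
M(q, t) = (6 + q)/(1 + t) (M(q, t) = (q + 6)/(t + (-1)²) = (6 + q)/(t + 1) = (6 + q)/(1 + t))
-154*150 + M(2, -11) = -154*150 + (6 + 2)/(1 - 11) = -23100 + 8/(-10) = -23100 - ⅒*8 = -23100 - ⅘ = -115504/5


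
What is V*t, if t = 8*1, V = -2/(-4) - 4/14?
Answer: 12/7 ≈ 1.7143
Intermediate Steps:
V = 3/14 (V = -2*(-¼) - 4*1/14 = ½ - 2/7 = 3/14 ≈ 0.21429)
t = 8
V*t = (3/14)*8 = 12/7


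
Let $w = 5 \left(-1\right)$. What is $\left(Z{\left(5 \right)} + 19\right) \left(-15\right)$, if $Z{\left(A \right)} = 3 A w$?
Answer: $840$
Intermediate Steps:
$w = -5$
$Z{\left(A \right)} = - 15 A$ ($Z{\left(A \right)} = 3 A \left(-5\right) = - 15 A$)
$\left(Z{\left(5 \right)} + 19\right) \left(-15\right) = \left(\left(-15\right) 5 + 19\right) \left(-15\right) = \left(-75 + 19\right) \left(-15\right) = \left(-56\right) \left(-15\right) = 840$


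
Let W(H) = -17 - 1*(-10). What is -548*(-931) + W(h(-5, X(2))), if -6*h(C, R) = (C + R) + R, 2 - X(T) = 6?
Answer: 510181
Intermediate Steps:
X(T) = -4 (X(T) = 2 - 1*6 = 2 - 6 = -4)
h(C, R) = -R/3 - C/6 (h(C, R) = -((C + R) + R)/6 = -(C + 2*R)/6 = -R/3 - C/6)
W(H) = -7 (W(H) = -17 + 10 = -7)
-548*(-931) + W(h(-5, X(2))) = -548*(-931) - 7 = 510188 - 7 = 510181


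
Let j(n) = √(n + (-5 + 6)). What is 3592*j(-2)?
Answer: 3592*I ≈ 3592.0*I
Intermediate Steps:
j(n) = √(1 + n) (j(n) = √(n + 1) = √(1 + n))
3592*j(-2) = 3592*√(1 - 2) = 3592*√(-1) = 3592*I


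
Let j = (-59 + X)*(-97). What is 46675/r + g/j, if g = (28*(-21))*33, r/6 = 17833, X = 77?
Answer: 119871319/10378806 ≈ 11.550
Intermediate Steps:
r = 106998 (r = 6*17833 = 106998)
j = -1746 (j = (-59 + 77)*(-97) = 18*(-97) = -1746)
g = -19404 (g = -588*33 = -19404)
46675/r + g/j = 46675/106998 - 19404/(-1746) = 46675*(1/106998) - 19404*(-1/1746) = 46675/106998 + 1078/97 = 119871319/10378806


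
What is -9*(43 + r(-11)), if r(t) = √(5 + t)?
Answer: -387 - 9*I*√6 ≈ -387.0 - 22.045*I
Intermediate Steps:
-9*(43 + r(-11)) = -9*(43 + √(5 - 11)) = -9*(43 + √(-6)) = -9*(43 + I*√6) = -387 - 9*I*√6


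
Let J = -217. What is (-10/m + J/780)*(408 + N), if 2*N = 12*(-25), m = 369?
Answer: -1259513/15990 ≈ -78.769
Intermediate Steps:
N = -150 (N = (12*(-25))/2 = (1/2)*(-300) = -150)
(-10/m + J/780)*(408 + N) = (-10/369 - 217/780)*(408 - 150) = (-10*1/369 - 217*1/780)*258 = (-10/369 - 217/780)*258 = -29291/95940*258 = -1259513/15990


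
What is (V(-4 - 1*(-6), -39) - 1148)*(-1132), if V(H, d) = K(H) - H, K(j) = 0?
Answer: 1301800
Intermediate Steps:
V(H, d) = -H (V(H, d) = 0 - H = -H)
(V(-4 - 1*(-6), -39) - 1148)*(-1132) = (-(-4 - 1*(-6)) - 1148)*(-1132) = (-(-4 + 6) - 1148)*(-1132) = (-1*2 - 1148)*(-1132) = (-2 - 1148)*(-1132) = -1150*(-1132) = 1301800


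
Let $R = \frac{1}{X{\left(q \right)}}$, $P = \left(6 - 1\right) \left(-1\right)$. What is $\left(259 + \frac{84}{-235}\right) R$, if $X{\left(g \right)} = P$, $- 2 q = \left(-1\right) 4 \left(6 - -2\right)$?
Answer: $- \frac{60781}{1175} \approx -51.729$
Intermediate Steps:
$q = 16$ ($q = - \frac{\left(-1\right) 4 \left(6 - -2\right)}{2} = - \frac{\left(-4\right) \left(6 + 2\right)}{2} = - \frac{\left(-4\right) 8}{2} = \left(- \frac{1}{2}\right) \left(-32\right) = 16$)
$P = -5$ ($P = 5 \left(-1\right) = -5$)
$X{\left(g \right)} = -5$
$R = - \frac{1}{5}$ ($R = \frac{1}{-5} = - \frac{1}{5} \approx -0.2$)
$\left(259 + \frac{84}{-235}\right) R = \left(259 + \frac{84}{-235}\right) \left(- \frac{1}{5}\right) = \left(259 + 84 \left(- \frac{1}{235}\right)\right) \left(- \frac{1}{5}\right) = \left(259 - \frac{84}{235}\right) \left(- \frac{1}{5}\right) = \frac{60781}{235} \left(- \frac{1}{5}\right) = - \frac{60781}{1175}$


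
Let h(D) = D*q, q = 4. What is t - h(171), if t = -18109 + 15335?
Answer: -3458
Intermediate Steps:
t = -2774
h(D) = 4*D (h(D) = D*4 = 4*D)
t - h(171) = -2774 - 4*171 = -2774 - 1*684 = -2774 - 684 = -3458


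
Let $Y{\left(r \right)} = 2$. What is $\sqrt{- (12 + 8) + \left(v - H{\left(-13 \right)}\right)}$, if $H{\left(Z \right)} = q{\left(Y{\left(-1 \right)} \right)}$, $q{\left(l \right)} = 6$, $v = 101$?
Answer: $5 \sqrt{3} \approx 8.6602$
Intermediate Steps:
$H{\left(Z \right)} = 6$
$\sqrt{- (12 + 8) + \left(v - H{\left(-13 \right)}\right)} = \sqrt{- (12 + 8) + \left(101 - 6\right)} = \sqrt{\left(-1\right) 20 + \left(101 - 6\right)} = \sqrt{-20 + 95} = \sqrt{75} = 5 \sqrt{3}$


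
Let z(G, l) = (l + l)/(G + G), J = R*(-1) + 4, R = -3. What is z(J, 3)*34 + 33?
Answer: 333/7 ≈ 47.571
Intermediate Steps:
J = 7 (J = -3*(-1) + 4 = 3 + 4 = 7)
z(G, l) = l/G (z(G, l) = (2*l)/((2*G)) = (2*l)*(1/(2*G)) = l/G)
z(J, 3)*34 + 33 = (3/7)*34 + 33 = 102/7 + 33 = 333/7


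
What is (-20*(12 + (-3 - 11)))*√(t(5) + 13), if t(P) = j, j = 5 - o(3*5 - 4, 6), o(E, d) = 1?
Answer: 40*√17 ≈ 164.92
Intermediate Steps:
j = 4 (j = 5 - 1*1 = 5 - 1 = 4)
t(P) = 4
(-20*(12 + (-3 - 11)))*√(t(5) + 13) = (-20*(12 + (-3 - 11)))*√(4 + 13) = (-20*(12 - 14))*√17 = (-20*(-2))*√17 = 40*√17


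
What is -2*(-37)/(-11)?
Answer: -74/11 ≈ -6.7273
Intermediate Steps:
-2*(-37)/(-11) = 74*(-1/11) = -74/11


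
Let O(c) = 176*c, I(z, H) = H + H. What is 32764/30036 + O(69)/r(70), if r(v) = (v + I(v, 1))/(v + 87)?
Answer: 66283839/2503 ≈ 26482.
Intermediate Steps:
I(z, H) = 2*H
r(v) = (2 + v)/(87 + v) (r(v) = (v + 2*1)/(v + 87) = (v + 2)/(87 + v) = (2 + v)/(87 + v))
32764/30036 + O(69)/r(70) = 32764/30036 + (176*69)/(((2 + 70)/(87 + 70))) = 32764*(1/30036) + 12144/((72/157)) = 8191/7509 + 12144/(((1/157)*72)) = 8191/7509 + 12144/(72/157) = 8191/7509 + 12144*(157/72) = 8191/7509 + 79442/3 = 66283839/2503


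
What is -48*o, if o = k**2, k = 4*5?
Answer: -19200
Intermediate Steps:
k = 20
o = 400 (o = 20**2 = 400)
-48*o = -48*400 = -19200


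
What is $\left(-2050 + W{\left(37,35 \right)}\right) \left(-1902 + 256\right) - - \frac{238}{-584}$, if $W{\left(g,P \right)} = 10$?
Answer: $\frac{980489161}{292} \approx 3.3578 \cdot 10^{6}$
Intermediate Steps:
$\left(-2050 + W{\left(37,35 \right)}\right) \left(-1902 + 256\right) - - \frac{238}{-584} = \left(-2050 + 10\right) \left(-1902 + 256\right) - - \frac{238}{-584} = \left(-2040\right) \left(-1646\right) - \left(-238\right) \left(- \frac{1}{584}\right) = 3357840 - \frac{119}{292} = \frac{980489161}{292}$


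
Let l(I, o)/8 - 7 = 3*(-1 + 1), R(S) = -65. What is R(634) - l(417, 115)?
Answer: -121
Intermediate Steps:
l(I, o) = 56 (l(I, o) = 56 + 8*(3*(-1 + 1)) = 56 + 8*(3*0) = 56 + 8*0 = 56 + 0 = 56)
R(634) - l(417, 115) = -65 - 1*56 = -65 - 56 = -121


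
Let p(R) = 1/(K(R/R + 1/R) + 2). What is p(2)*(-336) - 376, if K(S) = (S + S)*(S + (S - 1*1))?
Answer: -418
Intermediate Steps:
K(S) = 2*S*(-1 + 2*S) (K(S) = (2*S)*(S + (S - 1)) = (2*S)*(S + (-1 + S)) = (2*S)*(-1 + 2*S) = 2*S*(-1 + 2*S))
p(R) = 1/(2 + 2*(1 + 1/R)*(1 + 2/R)) (p(R) = 1/(2*(R/R + 1/R)*(-1 + 2*(R/R + 1/R)) + 2) = 1/(2*(1 + 1/R)*(-1 + 2*(1 + 1/R)) + 2) = 1/(2*(1 + 1/R)*(-1 + (2 + 2/R)) + 2) = 1/(2*(1 + 1/R)*(1 + 2/R) + 2) = 1/(2 + 2*(1 + 1/R)*(1 + 2/R)))
p(2)*(-336) - 376 = ((½)*2²/(2 + 2*2² + 3*2))*(-336) - 376 = ((½)*4/(2 + 2*4 + 6))*(-336) - 376 = ((½)*4/(2 + 8 + 6))*(-336) - 376 = ((½)*4/16)*(-336) - 376 = ((½)*4*(1/16))*(-336) - 376 = (⅛)*(-336) - 376 = -42 - 376 = -418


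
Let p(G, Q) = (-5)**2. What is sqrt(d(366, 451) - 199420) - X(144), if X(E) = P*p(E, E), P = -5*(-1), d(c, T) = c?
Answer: -125 + I*sqrt(199054) ≈ -125.0 + 446.15*I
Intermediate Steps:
p(G, Q) = 25
P = 5
X(E) = 125 (X(E) = 5*25 = 125)
sqrt(d(366, 451) - 199420) - X(144) = sqrt(366 - 199420) - 1*125 = sqrt(-199054) - 125 = I*sqrt(199054) - 125 = -125 + I*sqrt(199054)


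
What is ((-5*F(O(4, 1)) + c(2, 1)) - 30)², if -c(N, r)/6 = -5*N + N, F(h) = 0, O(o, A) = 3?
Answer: 324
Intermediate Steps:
c(N, r) = 24*N (c(N, r) = -6*(-5*N + N) = -(-24)*N = 24*N)
((-5*F(O(4, 1)) + c(2, 1)) - 30)² = ((-5*0 + 24*2) - 30)² = ((0 + 48) - 30)² = (48 - 30)² = 18² = 324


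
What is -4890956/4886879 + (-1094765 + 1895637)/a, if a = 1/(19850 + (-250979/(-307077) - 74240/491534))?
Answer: 32755754741651553850137740/2060389899903759 ≈ 1.5898e+10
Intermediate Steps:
a = 75469393059/1498117735878803 (a = 1/(19850 + (-250979*(-1/307077) - 74240*1/491534)) = 1/(19850 + (250979/307077 - 37120/245767)) = 1/(19850 + 50283657653/75469393059) = 1/(1498117735878803/75469393059) = 75469393059/1498117735878803 ≈ 5.0376e-5)
-4890956/4886879 + (-1094765 + 1895637)/a = -4890956/4886879 + (-1094765 + 1895637)/(75469393059/1498117735878803) = -4890956*1/4886879 + 800872*(1498117735878803/75469393059) = -4890956/4886879 + 1199800547368728716216/75469393059 = 32755754741651553850137740/2060389899903759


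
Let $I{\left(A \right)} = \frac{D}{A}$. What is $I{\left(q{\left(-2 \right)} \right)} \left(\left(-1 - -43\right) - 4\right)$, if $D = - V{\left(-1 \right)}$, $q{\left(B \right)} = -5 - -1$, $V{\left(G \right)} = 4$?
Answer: $38$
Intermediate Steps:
$q{\left(B \right)} = -4$ ($q{\left(B \right)} = -5 + 1 = -4$)
$D = -4$ ($D = \left(-1\right) 4 = -4$)
$I{\left(A \right)} = - \frac{4}{A}$
$I{\left(q{\left(-2 \right)} \right)} \left(\left(-1 - -43\right) - 4\right) = - \frac{4}{-4} \left(\left(-1 - -43\right) - 4\right) = \left(-4\right) \left(- \frac{1}{4}\right) \left(\left(-1 + 43\right) - 4\right) = 1 \left(42 - 4\right) = 1 \cdot 38 = 38$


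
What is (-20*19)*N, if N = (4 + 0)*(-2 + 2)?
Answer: 0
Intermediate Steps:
N = 0 (N = 4*0 = 0)
(-20*19)*N = -20*19*0 = -380*0 = 0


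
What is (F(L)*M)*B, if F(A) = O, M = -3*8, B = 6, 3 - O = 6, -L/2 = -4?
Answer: 432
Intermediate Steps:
L = 8 (L = -2*(-4) = 8)
O = -3 (O = 3 - 1*6 = 3 - 6 = -3)
M = -24
F(A) = -3
(F(L)*M)*B = -3*(-24)*6 = 72*6 = 432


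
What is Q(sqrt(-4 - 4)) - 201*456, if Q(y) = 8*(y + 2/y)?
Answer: -91656 + 12*I*sqrt(2) ≈ -91656.0 + 16.971*I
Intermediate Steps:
Q(y) = 8*y + 16/y
Q(sqrt(-4 - 4)) - 201*456 = (8*sqrt(-4 - 4) + 16/(sqrt(-4 - 4))) - 201*456 = (8*sqrt(-8) + 16/(sqrt(-8))) - 91656 = (8*(2*I*sqrt(2)) + 16/((2*I*sqrt(2)))) - 91656 = (16*I*sqrt(2) + 16*(-I*sqrt(2)/4)) - 91656 = (16*I*sqrt(2) - 4*I*sqrt(2)) - 91656 = 12*I*sqrt(2) - 91656 = -91656 + 12*I*sqrt(2)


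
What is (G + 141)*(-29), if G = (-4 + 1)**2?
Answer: -4350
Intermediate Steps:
G = 9 (G = (-3)**2 = 9)
(G + 141)*(-29) = (9 + 141)*(-29) = 150*(-29) = -4350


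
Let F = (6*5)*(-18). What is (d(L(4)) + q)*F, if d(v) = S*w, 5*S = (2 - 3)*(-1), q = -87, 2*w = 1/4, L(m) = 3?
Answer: 93933/2 ≈ 46967.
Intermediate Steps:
w = ⅛ (w = (1/4)/2 = (1*(¼))/2 = (½)*(¼) = ⅛ ≈ 0.12500)
S = ⅕ (S = ((2 - 3)*(-1))/5 = (-1*(-1))/5 = (⅕)*1 = ⅕ ≈ 0.20000)
F = -540 (F = 30*(-18) = -540)
d(v) = 1/40 (d(v) = (⅕)*(⅛) = 1/40)
(d(L(4)) + q)*F = (1/40 - 87)*(-540) = -3479/40*(-540) = 93933/2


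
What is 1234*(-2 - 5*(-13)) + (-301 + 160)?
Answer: 77601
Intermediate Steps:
1234*(-2 - 5*(-13)) + (-301 + 160) = 1234*(-2 + 65) - 141 = 1234*63 - 141 = 77742 - 141 = 77601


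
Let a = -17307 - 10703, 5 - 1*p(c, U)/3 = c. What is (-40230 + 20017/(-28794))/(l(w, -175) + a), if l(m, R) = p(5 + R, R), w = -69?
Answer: 1158402637/791403090 ≈ 1.4637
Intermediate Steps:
p(c, U) = 15 - 3*c
l(m, R) = -3*R (l(m, R) = 15 - 3*(5 + R) = 15 + (-15 - 3*R) = -3*R)
a = -28010
(-40230 + 20017/(-28794))/(l(w, -175) + a) = (-40230 + 20017/(-28794))/(-3*(-175) - 28010) = (-40230 + 20017*(-1/28794))/(525 - 28010) = (-40230 - 20017/28794)/(-27485) = -1158402637/28794*(-1/27485) = 1158402637/791403090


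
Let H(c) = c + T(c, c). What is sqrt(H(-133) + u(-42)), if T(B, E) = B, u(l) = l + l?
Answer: 5*I*sqrt(14) ≈ 18.708*I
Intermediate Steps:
u(l) = 2*l
H(c) = 2*c (H(c) = c + c = 2*c)
sqrt(H(-133) + u(-42)) = sqrt(2*(-133) + 2*(-42)) = sqrt(-266 - 84) = sqrt(-350) = 5*I*sqrt(14)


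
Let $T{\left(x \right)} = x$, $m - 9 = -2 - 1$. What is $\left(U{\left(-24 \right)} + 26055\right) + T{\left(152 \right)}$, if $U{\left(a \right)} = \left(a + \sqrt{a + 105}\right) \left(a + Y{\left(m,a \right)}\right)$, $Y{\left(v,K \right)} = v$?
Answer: $26477$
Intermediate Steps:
$m = 6$ ($m = 9 - 3 = 6$)
$U{\left(a \right)} = \left(6 + a\right) \left(a + \sqrt{105 + a}\right)$ ($U{\left(a \right)} = \left(a + \sqrt{a + 105}\right) \left(a + 6\right) = \left(a + \sqrt{105 + a}\right) \left(6 + a\right) = \left(6 + a\right) \left(a + \sqrt{105 + a}\right)$)
$\left(U{\left(-24 \right)} + 26055\right) + T{\left(152 \right)} = \left(\left(\left(-24\right)^{2} + 6 \left(-24\right) + 6 \sqrt{105 - 24} - 24 \sqrt{105 - 24}\right) + 26055\right) + 152 = \left(\left(576 - 144 + 6 \sqrt{81} - 24 \sqrt{81}\right) + 26055\right) + 152 = \left(\left(576 - 144 + 6 \cdot 9 - 216\right) + 26055\right) + 152 = \left(\left(576 - 144 + 54 - 216\right) + 26055\right) + 152 = \left(270 + 26055\right) + 152 = 26325 + 152 = 26477$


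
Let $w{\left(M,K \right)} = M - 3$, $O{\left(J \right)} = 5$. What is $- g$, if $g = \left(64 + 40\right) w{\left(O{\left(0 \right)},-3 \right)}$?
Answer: $-208$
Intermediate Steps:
$w{\left(M,K \right)} = -3 + M$ ($w{\left(M,K \right)} = M - 3 = -3 + M$)
$g = 208$ ($g = \left(64 + 40\right) \left(-3 + 5\right) = 104 \cdot 2 = 208$)
$- g = \left(-1\right) 208 = -208$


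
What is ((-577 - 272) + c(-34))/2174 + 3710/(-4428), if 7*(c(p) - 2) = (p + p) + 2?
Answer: -10375580/8423163 ≈ -1.2318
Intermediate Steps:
c(p) = 16/7 + 2*p/7 (c(p) = 2 + ((p + p) + 2)/7 = 2 + (2*p + 2)/7 = 2 + (2 + 2*p)/7 = 2 + (2/7 + 2*p/7) = 16/7 + 2*p/7)
((-577 - 272) + c(-34))/2174 + 3710/(-4428) = ((-577 - 272) + (16/7 + (2/7)*(-34)))/2174 + 3710/(-4428) = (-849 + (16/7 - 68/7))*(1/2174) + 3710*(-1/4428) = (-849 - 52/7)*(1/2174) - 1855/2214 = -5995/7*1/2174 - 1855/2214 = -5995/15218 - 1855/2214 = -10375580/8423163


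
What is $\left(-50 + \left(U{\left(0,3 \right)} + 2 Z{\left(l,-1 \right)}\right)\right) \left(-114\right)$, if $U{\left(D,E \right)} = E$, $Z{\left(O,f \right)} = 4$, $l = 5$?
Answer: $4446$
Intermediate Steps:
$\left(-50 + \left(U{\left(0,3 \right)} + 2 Z{\left(l,-1 \right)}\right)\right) \left(-114\right) = \left(-50 + \left(3 + 2 \cdot 4\right)\right) \left(-114\right) = \left(-50 + \left(3 + 8\right)\right) \left(-114\right) = \left(-50 + 11\right) \left(-114\right) = \left(-39\right) \left(-114\right) = 4446$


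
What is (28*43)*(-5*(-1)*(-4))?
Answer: -24080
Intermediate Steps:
(28*43)*(-5*(-1)*(-4)) = 1204*(5*(-4)) = 1204*(-20) = -24080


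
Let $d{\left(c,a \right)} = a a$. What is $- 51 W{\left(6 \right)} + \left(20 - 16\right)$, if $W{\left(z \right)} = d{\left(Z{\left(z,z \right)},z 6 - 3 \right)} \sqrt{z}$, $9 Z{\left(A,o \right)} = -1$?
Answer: $4 - 55539 \sqrt{6} \approx -1.3604 \cdot 10^{5}$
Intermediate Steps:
$Z{\left(A,o \right)} = - \frac{1}{9}$ ($Z{\left(A,o \right)} = \frac{1}{9} \left(-1\right) = - \frac{1}{9}$)
$d{\left(c,a \right)} = a^{2}$
$W{\left(z \right)} = \sqrt{z} \left(-3 + 6 z\right)^{2}$ ($W{\left(z \right)} = \left(z 6 - 3\right)^{2} \sqrt{z} = \left(6 z - 3\right)^{2} \sqrt{z} = \left(-3 + 6 z\right)^{2} \sqrt{z} = \sqrt{z} \left(-3 + 6 z\right)^{2}$)
$- 51 W{\left(6 \right)} + \left(20 - 16\right) = - 51 \cdot 9 \sqrt{6} \left(-1 + 2 \cdot 6\right)^{2} + \left(20 - 16\right) = - 51 \cdot 9 \sqrt{6} \left(-1 + 12\right)^{2} + \left(20 - 16\right) = - 51 \cdot 9 \sqrt{6} \cdot 11^{2} + 4 = - 51 \cdot 9 \sqrt{6} \cdot 121 + 4 = - 51 \cdot 1089 \sqrt{6} + 4 = - 55539 \sqrt{6} + 4 = 4 - 55539 \sqrt{6}$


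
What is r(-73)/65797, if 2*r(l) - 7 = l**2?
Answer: 2668/65797 ≈ 0.040549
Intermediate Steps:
r(l) = 7/2 + l**2/2
r(-73)/65797 = (7/2 + (1/2)*(-73)**2)/65797 = (7/2 + (1/2)*5329)*(1/65797) = (7/2 + 5329/2)*(1/65797) = 2668*(1/65797) = 2668/65797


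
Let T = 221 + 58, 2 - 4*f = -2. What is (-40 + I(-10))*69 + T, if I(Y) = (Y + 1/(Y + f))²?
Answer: 123476/27 ≈ 4573.2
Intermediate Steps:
f = 1 (f = ½ - ¼*(-2) = ½ + ½ = 1)
I(Y) = (Y + 1/(1 + Y))² (I(Y) = (Y + 1/(Y + 1))² = (Y + 1/(1 + Y))²)
T = 279
(-40 + I(-10))*69 + T = (-40 + (1 - 10 + (-10)²)²/(1 - 10)²)*69 + 279 = (-40 + (1 - 10 + 100)²/(-9)²)*69 + 279 = (-40 + (1/81)*91²)*69 + 279 = (-40 + (1/81)*8281)*69 + 279 = (-40 + 8281/81)*69 + 279 = (5041/81)*69 + 279 = 115943/27 + 279 = 123476/27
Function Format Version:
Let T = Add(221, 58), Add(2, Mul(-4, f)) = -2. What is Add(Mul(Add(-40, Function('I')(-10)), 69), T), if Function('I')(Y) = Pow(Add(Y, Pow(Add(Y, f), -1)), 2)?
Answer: Rational(123476, 27) ≈ 4573.2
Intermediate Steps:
f = 1 (f = Add(Rational(1, 2), Mul(Rational(-1, 4), -2)) = Add(Rational(1, 2), Rational(1, 2)) = 1)
Function('I')(Y) = Pow(Add(Y, Pow(Add(1, Y), -1)), 2) (Function('I')(Y) = Pow(Add(Y, Pow(Add(Y, 1), -1)), 2) = Pow(Add(Y, Pow(Add(1, Y), -1)), 2))
T = 279
Add(Mul(Add(-40, Function('I')(-10)), 69), T) = Add(Mul(Add(-40, Mul(Pow(Add(1, -10), -2), Pow(Add(1, -10, Pow(-10, 2)), 2))), 69), 279) = Add(Mul(Add(-40, Mul(Pow(-9, -2), Pow(Add(1, -10, 100), 2))), 69), 279) = Add(Mul(Add(-40, Mul(Rational(1, 81), Pow(91, 2))), 69), 279) = Add(Mul(Add(-40, Mul(Rational(1, 81), 8281)), 69), 279) = Add(Mul(Add(-40, Rational(8281, 81)), 69), 279) = Add(Mul(Rational(5041, 81), 69), 279) = Add(Rational(115943, 27), 279) = Rational(123476, 27)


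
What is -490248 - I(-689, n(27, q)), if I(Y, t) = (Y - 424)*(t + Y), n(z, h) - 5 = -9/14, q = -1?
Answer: -2504511/2 ≈ -1.2523e+6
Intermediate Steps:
n(z, h) = 61/14 (n(z, h) = 5 - 9/14 = 61/14)
I(Y, t) = (-424 + Y)*(Y + t)
-490248 - I(-689, n(27, q)) = -490248 - ((-689)**2 - 424*(-689) - 424*61/14 - 689*61/14) = -490248 - (474721 + 292136 - 12932/7 - 42029/14) = -490248 - 1*1524015/2 = -490248 - 1524015/2 = -2504511/2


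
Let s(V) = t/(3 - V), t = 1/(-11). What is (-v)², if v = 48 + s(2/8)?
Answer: 33686416/14641 ≈ 2300.8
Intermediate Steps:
t = -1/11 ≈ -0.090909
s(V) = -1/(11*(3 - V))
v = 5804/121 (v = 48 + 1/(11*(-3 + 2/8)) = 48 + 1/(11*(-3 + 2*(⅛))) = 48 + 1/(11*(-3 + ¼)) = 48 + 1/(11*(-11/4)) = 48 + (1/11)*(-4/11) = 48 - 4/121 = 5804/121 ≈ 47.967)
(-v)² = (-1*5804/121)² = (-5804/121)² = 33686416/14641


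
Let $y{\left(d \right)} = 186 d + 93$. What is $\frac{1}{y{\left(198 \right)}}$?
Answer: $\frac{1}{36921} \approx 2.7085 \cdot 10^{-5}$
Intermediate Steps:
$y{\left(d \right)} = 93 + 186 d$
$\frac{1}{y{\left(198 \right)}} = \frac{1}{93 + 186 \cdot 198} = \frac{1}{93 + 36828} = \frac{1}{36921}$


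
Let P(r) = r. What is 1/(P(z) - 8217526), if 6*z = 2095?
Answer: -6/49303061 ≈ -1.2170e-7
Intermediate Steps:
z = 2095/6 (z = (⅙)*2095 = 2095/6 ≈ 349.17)
1/(P(z) - 8217526) = 1/(2095/6 - 8217526) = 1/(-49303061/6) = -6/49303061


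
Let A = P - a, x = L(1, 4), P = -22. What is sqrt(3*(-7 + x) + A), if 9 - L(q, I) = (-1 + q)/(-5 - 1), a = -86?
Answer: sqrt(70) ≈ 8.3666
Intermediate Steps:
L(q, I) = 53/6 + q/6 (L(q, I) = 9 - (-1 + q)/(-5 - 1) = 9 - (-1 + q)/(-6) = 9 - (-1 + q)*(-1)/6 = 9 - (1/6 - q/6) = 9 + (-1/6 + q/6) = 53/6 + q/6)
x = 9 (x = 53/6 + (1/6)*1 = 53/6 + 1/6 = 9)
A = 64 (A = -22 - 1*(-86) = -22 + 86 = 64)
sqrt(3*(-7 + x) + A) = sqrt(3*(-7 + 9) + 64) = sqrt(3*2 + 64) = sqrt(6 + 64) = sqrt(70)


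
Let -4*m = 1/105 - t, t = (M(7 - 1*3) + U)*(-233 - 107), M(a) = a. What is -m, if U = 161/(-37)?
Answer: -464063/15540 ≈ -29.862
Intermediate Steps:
U = -161/37 (U = 161*(-1/37) = -161/37 ≈ -4.3513)
t = 4420/37 (t = ((7 - 1*3) - 161/37)*(-233 - 107) = ((7 - 3) - 161/37)*(-340) = (4 - 161/37)*(-340) = -13/37*(-340) = 4420/37 ≈ 119.46)
m = 464063/15540 (m = -(1/105 - 1*4420/37)/4 = -(1/105 - 4420/37)/4 = -¼*(-464063/3885) = 464063/15540 ≈ 29.862)
-m = -1*464063/15540 = -464063/15540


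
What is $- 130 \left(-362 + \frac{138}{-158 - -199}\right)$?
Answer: $\frac{1911520}{41} \approx 46622.0$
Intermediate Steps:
$- 130 \left(-362 + \frac{138}{-158 - -199}\right) = - 130 \left(-362 + \frac{138}{-158 + 199}\right) = - 130 \left(-362 + \frac{138}{41}\right) = \left(-130\right) \left(- \frac{14704}{41}\right) = \frac{1911520}{41}$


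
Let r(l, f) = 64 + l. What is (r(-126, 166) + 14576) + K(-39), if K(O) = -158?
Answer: 14356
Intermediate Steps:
(r(-126, 166) + 14576) + K(-39) = ((64 - 126) + 14576) - 158 = (-62 + 14576) - 158 = 14514 - 158 = 14356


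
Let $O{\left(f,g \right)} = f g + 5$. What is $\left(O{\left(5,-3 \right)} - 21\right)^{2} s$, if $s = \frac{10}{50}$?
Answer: $\frac{961}{5} \approx 192.2$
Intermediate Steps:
$O{\left(f,g \right)} = 5 + f g$
$s = \frac{1}{5}$ ($s = 10 \cdot \frac{1}{50} = \frac{1}{5} \approx 0.2$)
$\left(O{\left(5,-3 \right)} - 21\right)^{2} s = \left(\left(5 + 5 \left(-3\right)\right) - 21\right)^{2} \cdot \frac{1}{5} = \left(\left(5 - 15\right) - 21\right)^{2} \cdot \frac{1}{5} = \left(-10 - 21\right)^{2} \cdot \frac{1}{5} = \left(-31\right)^{2} \cdot \frac{1}{5} = 961 \cdot \frac{1}{5} = \frac{961}{5}$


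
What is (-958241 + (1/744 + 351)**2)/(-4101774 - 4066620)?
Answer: 462224179151/4521500141184 ≈ 0.10223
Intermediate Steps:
(-958241 + (1/744 + 351)**2)/(-4101774 - 4066620) = (-958241 + (1/744 + 351)**2)/(-8168394) = (-958241 + (261145/744)**2)*(-1/8168394) = (-958241 + 68196711025/553536)*(-1/8168394) = -462224179151/553536*(-1/8168394) = 462224179151/4521500141184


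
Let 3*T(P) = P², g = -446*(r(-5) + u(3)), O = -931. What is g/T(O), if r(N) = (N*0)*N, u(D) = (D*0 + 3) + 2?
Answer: -6690/866761 ≈ -0.0077184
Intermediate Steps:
u(D) = 5 (u(D) = (0 + 3) + 2 = 3 + 2 = 5)
r(N) = 0 (r(N) = 0*N = 0)
g = -2230 (g = -446*(0 + 5) = -446*5 = -2230)
T(P) = P²/3
g/T(O) = -2230/((⅓)*(-931)²) = -2230/((⅓)*866761) = -2230/866761/3 = -2230*3/866761 = -6690/866761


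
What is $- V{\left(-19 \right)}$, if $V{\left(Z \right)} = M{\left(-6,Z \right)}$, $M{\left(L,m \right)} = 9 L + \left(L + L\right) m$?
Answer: $-174$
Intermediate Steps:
$M{\left(L,m \right)} = 9 L + 2 L m$
$V{\left(Z \right)} = -54 - 12 Z$ ($V{\left(Z \right)} = - 6 \left(9 + 2 Z\right) = -54 - 12 Z$)
$- V{\left(-19 \right)} = - (-54 - -228) = - (-54 + 228) = \left(-1\right) 174 = -174$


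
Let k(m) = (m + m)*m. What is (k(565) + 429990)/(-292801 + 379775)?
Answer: 534220/43487 ≈ 12.285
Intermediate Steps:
k(m) = 2*m² (k(m) = (2*m)*m = 2*m²)
(k(565) + 429990)/(-292801 + 379775) = (2*565² + 429990)/(-292801 + 379775) = (2*319225 + 429990)/86974 = (638450 + 429990)*(1/86974) = 1068440*(1/86974) = 534220/43487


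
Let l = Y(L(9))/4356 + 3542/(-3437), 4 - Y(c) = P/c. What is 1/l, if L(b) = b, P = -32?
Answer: -4812291/4950959 ≈ -0.97199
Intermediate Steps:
Y(c) = 4 + 32/c (Y(c) = 4 - (-32)/c = 4 + 32/c)
l = -4950959/4812291 (l = (4 + 32/9)/4356 + 3542/(-3437) = (4 + 32*(⅑))*(1/4356) + 3542*(-1/3437) = (4 + 32/9)*(1/4356) - 506/491 = (68/9)*(1/4356) - 506/491 = 17/9801 - 506/491 = -4950959/4812291 ≈ -1.0288)
1/l = 1/(-4950959/4812291) = -4812291/4950959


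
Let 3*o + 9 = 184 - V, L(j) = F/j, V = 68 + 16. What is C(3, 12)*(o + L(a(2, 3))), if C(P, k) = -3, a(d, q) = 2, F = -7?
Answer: -161/2 ≈ -80.500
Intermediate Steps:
V = 84
L(j) = -7/j
o = 91/3 (o = -3 + (184 - 1*84)/3 = -3 + (184 - 84)/3 = -3 + (⅓)*100 = -3 + 100/3 = 91/3 ≈ 30.333)
C(3, 12)*(o + L(a(2, 3))) = -3*(91/3 - 7/2) = -3*161/6 = -161/2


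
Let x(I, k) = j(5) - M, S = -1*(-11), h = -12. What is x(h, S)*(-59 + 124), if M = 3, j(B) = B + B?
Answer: 455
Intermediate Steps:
j(B) = 2*B
S = 11
x(I, k) = 7 (x(I, k) = 2*5 - 1*3 = 10 - 3 = 7)
x(h, S)*(-59 + 124) = 7*(-59 + 124) = 7*65 = 455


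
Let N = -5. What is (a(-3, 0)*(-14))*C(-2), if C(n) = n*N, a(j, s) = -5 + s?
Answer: 700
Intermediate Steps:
C(n) = -5*n (C(n) = n*(-5) = -5*n)
(a(-3, 0)*(-14))*C(-2) = ((-5 + 0)*(-14))*(-5*(-2)) = -5*(-14)*10 = 70*10 = 700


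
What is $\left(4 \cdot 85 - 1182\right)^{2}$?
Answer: $708964$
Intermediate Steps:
$\left(4 \cdot 85 - 1182\right)^{2} = \left(340 - 1182\right)^{2} = \left(-842\right)^{2} = 708964$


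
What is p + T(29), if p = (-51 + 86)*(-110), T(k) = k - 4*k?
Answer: -3937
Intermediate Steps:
T(k) = -3*k
p = -3850 (p = 35*(-110) = -3850)
p + T(29) = -3850 - 3*29 = -3850 - 87 = -3937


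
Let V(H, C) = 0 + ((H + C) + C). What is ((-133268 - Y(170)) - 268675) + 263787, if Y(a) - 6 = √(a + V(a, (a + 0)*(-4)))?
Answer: -138162 - 2*I*√255 ≈ -1.3816e+5 - 31.937*I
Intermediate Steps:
V(H, C) = H + 2*C (V(H, C) = 0 + ((C + H) + C) = 0 + (H + 2*C) = H + 2*C)
Y(a) = 6 + √6*√(-a) (Y(a) = 6 + √(a + (a + 2*((a + 0)*(-4)))) = 6 + √(a + (a + 2*(a*(-4)))) = 6 + √(a + (a + 2*(-4*a))) = 6 + √(a + (a - 8*a)) = 6 + √(a - 7*a) = 6 + √(-6*a) = 6 + √6*√(-a))
((-133268 - Y(170)) - 268675) + 263787 = ((-133268 - (6 + √6*√(-1*170))) - 268675) + 263787 = ((-133268 - (6 + √6*√(-170))) - 268675) + 263787 = ((-133268 - (6 + √6*(I*√170))) - 268675) + 263787 = ((-133268 - (6 + 2*I*√255)) - 268675) + 263787 = ((-133268 + (-6 - 2*I*√255)) - 268675) + 263787 = ((-133274 - 2*I*√255) - 268675) + 263787 = (-401949 - 2*I*√255) + 263787 = -138162 - 2*I*√255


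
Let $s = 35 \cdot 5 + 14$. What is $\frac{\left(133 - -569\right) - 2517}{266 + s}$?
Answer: $- \frac{363}{91} \approx -3.989$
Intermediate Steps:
$s = 189$ ($s = 175 + 14 = 189$)
$\frac{\left(133 - -569\right) - 2517}{266 + s} = \frac{\left(133 - -569\right) - 2517}{266 + 189} = \frac{\left(133 + 569\right) - 2517}{455} = \left(702 - 2517\right) \frac{1}{455} = \left(-1815\right) \frac{1}{455} = - \frac{363}{91}$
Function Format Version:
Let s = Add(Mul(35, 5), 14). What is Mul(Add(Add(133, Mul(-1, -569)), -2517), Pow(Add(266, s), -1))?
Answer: Rational(-363, 91) ≈ -3.9890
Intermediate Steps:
s = 189 (s = Add(175, 14) = 189)
Mul(Add(Add(133, Mul(-1, -569)), -2517), Pow(Add(266, s), -1)) = Mul(Add(Add(133, Mul(-1, -569)), -2517), Pow(Add(266, 189), -1)) = Mul(Add(Add(133, 569), -2517), Pow(455, -1)) = Mul(Add(702, -2517), Rational(1, 455)) = Mul(-1815, Rational(1, 455)) = Rational(-363, 91)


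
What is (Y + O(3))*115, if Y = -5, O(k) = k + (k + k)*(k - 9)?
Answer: -4370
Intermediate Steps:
O(k) = k + 2*k*(-9 + k) (O(k) = k + (2*k)*(-9 + k) = k + 2*k*(-9 + k))
(Y + O(3))*115 = (-5 + 3*(-17 + 2*3))*115 = (-5 + 3*(-17 + 6))*115 = (-5 + 3*(-11))*115 = (-5 - 33)*115 = -38*115 = -4370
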